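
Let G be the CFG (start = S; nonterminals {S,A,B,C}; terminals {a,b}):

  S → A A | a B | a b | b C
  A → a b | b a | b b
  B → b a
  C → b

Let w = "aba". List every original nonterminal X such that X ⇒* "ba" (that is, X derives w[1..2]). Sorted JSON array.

CNF form of G:
  S -> A A | T0 B | T0 T1 | T1 C
  A -> T0 T1 | T1 T0 | T1 T1
  B -> T1 T0
  C -> b
  T0 -> a
  T1 -> b

CYK table (by increasing span) — only the sub-triangle for w[1..2]:
  cell(1,1) b: {C,T1}  orig:{C}
  cell(2,2) a: {T0}  orig:{}
  cell(1,2) ba: {A,B}

Original NTs in T[1,2] deriving "ba": ["A", "B"]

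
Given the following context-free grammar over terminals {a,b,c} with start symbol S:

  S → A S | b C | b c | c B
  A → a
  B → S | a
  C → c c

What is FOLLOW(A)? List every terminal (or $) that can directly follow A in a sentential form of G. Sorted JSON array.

Compute FIRST by fixpoint:
pass 1:
  A via A→a: +{a}
  B via B→a: +{a}
  C via C→c c: +{c}
  S via S→A S: +{a}
  S via S→b C: +{b}
  S via S→c B: +{c}
  FIRST(S)={a,b,c}  FIRST(A)={a}  FIRST(B)={a}  FIRST(C)={c}
pass 2:
  B via B→S: +{b,c}
  FIRST(S)={a,b,c}  FIRST(A)={a}  FIRST(B)={a,b,c}  FIRST(C)={c}
pass 3: — fixpoint
  FIRST(S)={a,b,c}  FIRST(A)={a}  FIRST(B)={a,b,c}  FIRST(C)={c}

Compute FOLLOW by fixpoint:
seed FOLLOW(S) with $
pass 1:
  S→A S: FOLLOW(A) ⊇ FIRST(S) = {a,b,c}; new: +{a,b,c}
  S→b C: FOLLOW(C) ⊇ FOLLOW(S) ⊇ {$}; new: +{$}
  S→c B: FOLLOW(B) ⊇ FOLLOW(S) ⊇ {$}; new: +{$}
  S: {$}  A: {a,b,c}  B: {$}  C: {$}
pass 2: — fixpoint
  S: {$}  A: {a,b,c}  B: {$}  C: {$}

FOLLOW(A) = ["a", "b", "c"]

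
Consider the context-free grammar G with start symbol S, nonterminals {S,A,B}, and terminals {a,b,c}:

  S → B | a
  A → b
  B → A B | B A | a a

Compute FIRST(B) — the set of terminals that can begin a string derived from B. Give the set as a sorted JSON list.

Compute FIRST by fixpoint:
round 1:
  A via A→b: +{b}
  B via B→A B: +{b}
  B via B→a a: +{a}
  S via S→B: +{a,b}
  FIRST(S)={a,b}  FIRST(A)={b}  FIRST(B)={a,b}
round 2: — fixpoint
  FIRST(S)={a,b}  FIRST(A)={b}  FIRST(B)={a,b}

FIRST(B) = ["a", "b"]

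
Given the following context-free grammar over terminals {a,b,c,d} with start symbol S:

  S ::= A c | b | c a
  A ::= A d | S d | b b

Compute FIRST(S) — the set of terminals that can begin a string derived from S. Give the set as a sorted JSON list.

Compute FIRST by fixpoint:
[1]
  A via A→b b: +{b}
  S via S→A c: +{b}
  S via S→c a: +{c}
  FIRST[S]={b,c}  FIRST[A]={b}
[2]
  A via A→S d: +{c}
  FIRST[S]={b,c}  FIRST[A]={b,c}
[3] done
  FIRST[S]={b,c}  FIRST[A]={b,c}

FIRST(S) = ["b", "c"]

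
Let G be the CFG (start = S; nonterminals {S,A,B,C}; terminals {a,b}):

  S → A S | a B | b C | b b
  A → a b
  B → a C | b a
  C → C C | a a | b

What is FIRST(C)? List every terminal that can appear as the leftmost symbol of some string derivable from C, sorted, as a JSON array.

Compute FIRST by fixpoint:
iter 1:
  A via A→a b: +{a}
  B via B→a C: +{a}
  B via B→b a: +{b}
  C via C→a a: +{a}
  C via C→b: +{b}
  S via S→A S: +{a}
  S via S→b C: +{b}
  FIRST[S]={a,b}  FIRST[A]={a}  FIRST[B]={a,b}  FIRST[C]={a,b}
iter 2: — fixpoint
  FIRST[S]={a,b}  FIRST[A]={a}  FIRST[B]={a,b}  FIRST[C]={a,b}

FIRST(C) = ["a", "b"]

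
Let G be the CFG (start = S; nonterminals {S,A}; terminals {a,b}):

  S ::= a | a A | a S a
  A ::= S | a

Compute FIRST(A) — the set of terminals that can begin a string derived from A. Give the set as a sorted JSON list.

Compute FIRST by fixpoint:
[1]
  A via A→a: +{a}
  S via S→a: +{a}
  FIRST(S)={a}  FIRST(A)={a}
[2] — fixpoint
  FIRST(S)={a}  FIRST(A)={a}

FIRST(A) = ["a"]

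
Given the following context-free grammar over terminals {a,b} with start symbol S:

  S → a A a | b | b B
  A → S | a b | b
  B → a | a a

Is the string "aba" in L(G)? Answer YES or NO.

CNF form of G:
  S -> T0 X3 | T1 B | b
  A -> T0 T1 | T0 X2 | T1 B | b
  B -> T0 T0 | a
  T0 -> a
  T1 -> b
  X2 -> A T0
  X3 -> A T0

CYK table (by increasing span):
  cell(0,0) a: {B,T0}  orig:{B}
  cell(1,1) b: {A,S,T1}  orig:{A,S}
  cell(2,2) a: {B,T0}  orig:{B}
  cell(0,1) ab: {A}
  cell(1,2) ba: {A,S,X2,X3}  orig:{A,S}
  cell(0,2) aba: {A,S,X2,X3}  orig:{A,S}

S ∈ T[0,2] ⇒ YES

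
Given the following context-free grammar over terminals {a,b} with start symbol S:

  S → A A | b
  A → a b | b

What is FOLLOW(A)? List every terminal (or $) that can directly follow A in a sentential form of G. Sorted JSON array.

FIRST sets, iterate to fixpoint:
iter 1:
  A via A→a b: +{a}
  A via A→b: +{b}
  S via S→A A: +{a,b}
  FIRST(S)={a,b}  FIRST(A)={a,b}
iter 2: — fixpoint
  FIRST(S)={a,b}  FIRST(A)={a,b}

Compute FOLLOW by fixpoint:
FOLLOW(S) := {$}
pass 1:
  S→A A: FOLLOW(A) ⊇ FIRST(A) = {a,b}; new: +{a,b}
  S→A A: FOLLOW(A) ⊇ FOLLOW(S) ⊇ {$}; new: +{$}
  S: {$}  A: {$,a,b}
pass 2: done
  S: {$}  A: {$,a,b}

FOLLOW(A) = ["$", "a", "b"]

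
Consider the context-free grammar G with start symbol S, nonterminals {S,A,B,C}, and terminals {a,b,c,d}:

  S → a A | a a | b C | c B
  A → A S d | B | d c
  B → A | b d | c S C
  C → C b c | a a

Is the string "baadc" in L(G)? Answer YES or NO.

CNF form of G:
  S -> T1 C | T2 B | T3 A | T3 T3
  A -> A X4 | T0 T2 | T1 T0 | T2 X5
  B -> A X6 | T0 T2 | T1 T0 | T2 X7
  C -> C X8 | T3 T3
  T0 -> d
  T1 -> b
  T2 -> c
  T3 -> a
  X4 -> S T0
  X5 -> S C
  X6 -> S T0
  X7 -> S C
  X8 -> T1 T2

CYK table (by increasing span):
  T[0,0] 'b' = {T1}  orig:{}
  T[1,1] 'a' = {T3}  orig:{}
  T[2,2] 'a' = {T3}  orig:{}
  T[3,3] 'd' = {T0}  orig:{}
  T[4,4] 'c' = {T2}  orig:{}
  T[0,1] 'ba' = ∅
  T[1,2] 'aa' = {C,S}
  T[2,3] 'ad' = ∅
  T[3,4] 'dc' = {A,B}
  T[0,2] 'baa' = {S}
  T[1,3] 'aad' = {X4,X6}  orig:{}
  T[2,4] 'adc' = {S}
  T[0,3] 'baad' = {X4,X6}  orig:{}
  T[1,4] 'aadc' = ∅
  T[0,4] 'baadc' = ∅

S ∉ T[0,4] ⇒ NO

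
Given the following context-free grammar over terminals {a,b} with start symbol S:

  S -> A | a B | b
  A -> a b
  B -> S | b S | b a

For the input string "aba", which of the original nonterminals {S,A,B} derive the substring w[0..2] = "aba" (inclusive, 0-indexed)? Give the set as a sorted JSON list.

Convert to CNF:
  S -> T0 B | T0 T1 | b
  A -> T0 T1
  B -> T0 B | T0 T1 | T1 S | T1 T0 | b
  T0 -> a
  T1 -> b

Fill CYK table bottom-up (cells [i..j] with 0 ≤ i ≤ j ≤ 2 only):
  T[0,0] 'a' = {T0}  orig:{}
  T[1,1] 'b' = {B,S,T1}  orig:{B,S}
  T[2,2] 'a' = {T0}  orig:{}
  T[0,1] 'ab' = {A,B,S}
  T[1,2] 'ba' = {B}
  T[0,2] 'aba' = {B,S}

Original NTs in T[0,2] deriving "aba": ["B", "S"]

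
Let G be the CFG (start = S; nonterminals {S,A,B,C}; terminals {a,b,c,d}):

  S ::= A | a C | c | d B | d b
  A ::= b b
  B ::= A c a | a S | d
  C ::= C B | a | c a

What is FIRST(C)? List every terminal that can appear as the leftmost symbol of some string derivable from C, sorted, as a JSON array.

FIRST iteration:
round 1:
  A via A→b b: +{b}
  B via B→A c a: +{b}
  B via B→a S: +{a}
  B via B→d: +{d}
  C via C→a: +{a}
  C via C→c a: +{c}
  S via S→A: +{b}
  S via S→a C: +{a}
  S via S→c: +{c}
  S via S→d B: +{d}
  S: {a,b,c,d}  A: {b}  B: {a,b,d}  C: {a,c}
round 2: — fixpoint
  S: {a,b,c,d}  A: {b}  B: {a,b,d}  C: {a,c}

FIRST(C) = ["a", "c"]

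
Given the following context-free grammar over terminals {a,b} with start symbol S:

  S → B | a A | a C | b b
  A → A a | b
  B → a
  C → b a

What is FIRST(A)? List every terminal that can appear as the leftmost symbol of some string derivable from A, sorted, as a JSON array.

Compute FIRST by fixpoint:
round 1:
  A via A→b: +{b}
  B via B→a: +{a}
  C via C→b a: +{b}
  S via S→B: +{a}
  S via S→b b: +{b}
  FIRST(S)={a,b}  FIRST(A)={b}  FIRST(B)={a}  FIRST(C)={b}
round 2: (stable)
  FIRST(S)={a,b}  FIRST(A)={b}  FIRST(B)={a}  FIRST(C)={b}

FIRST(A) = ["b"]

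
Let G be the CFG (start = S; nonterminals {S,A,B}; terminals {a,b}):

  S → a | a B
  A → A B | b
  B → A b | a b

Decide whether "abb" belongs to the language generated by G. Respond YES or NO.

CNF form of G:
  S -> T1 B | a
  A -> A B | b
  B -> A T0 | T1 T0
  T0 -> b
  T1 -> a

Fill CYK table bottom-up:
  [0..0]={S,T1}  "a"  orig:{S}
  [1..1]={A,T0}  "b"  orig:{A}
  [2..2]={A,T0}  "b"  orig:{A}
  [0..1]={B}  "ab"
  [1..2]={B}  "bb"
  [0..2]={S}  "abb"

S ∈ T[0,2] ⇒ YES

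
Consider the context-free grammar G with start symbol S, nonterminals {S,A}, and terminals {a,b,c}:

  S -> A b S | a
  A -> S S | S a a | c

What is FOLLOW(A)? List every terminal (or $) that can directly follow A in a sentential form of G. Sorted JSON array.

FIRST iteration:
pass 1:
  A via A→c: +{c}
  S via S→A b S: +{c}
  S via S→a: +{a}
  FIRST(S)={a,c}  FIRST(A)={c}
pass 2:
  A via A→S S: +{a}
  FIRST(S)={a,c}  FIRST(A)={a,c}
pass 3: — fixpoint
  FIRST(S)={a,c}  FIRST(A)={a,c}

Compute FOLLOW by fixpoint:
seed FOLLOW(S) with $
pass 1:
  A→S S: FOLLOW(S) ⊇ FIRST(S) = {a,c}; new: +{a,c}
  S→A b S: FOLLOW(A) ⊇ FIRST(b) = {b}; new: +{b}
  FOLLOW[S]={$,a,c}  FOLLOW[A]={b}
pass 2:
  A→S S: FOLLOW(S) ⊇ FOLLOW(A) ⊇ {b}; new: +{b}
  FOLLOW[S]={$,a,b,c}  FOLLOW[A]={b}
pass 3: done
  FOLLOW[S]={$,a,b,c}  FOLLOW[A]={b}

FOLLOW(A) = ["b"]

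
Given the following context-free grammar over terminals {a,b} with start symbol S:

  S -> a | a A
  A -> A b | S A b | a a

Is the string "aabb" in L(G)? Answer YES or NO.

Convert to CNF:
  S -> T1 A | a
  A -> A T0 | S X2 | T1 T1
  T0 -> b
  T1 -> a
  X2 -> A T0

Fill CYK table bottom-up:
  [0..0]={S,T1}  "a"  orig:{S}
  [1..1]={S,T1}  "a"  orig:{S}
  [2..2]={T0}  "b"  orig:{}
  [3..3]={T0}  "b"  orig:{}
  [0..1]={A}  "aa"
  [1..2]=∅  "ab"
  [2..3]=∅  "bb"
  [0..2]={A,X2}  "aab"  orig:{A}
  [1..3]=∅  "abb"
  [0..3]={A,X2}  "aabb"  orig:{A}

S ∉ T[0,3] ⇒ NO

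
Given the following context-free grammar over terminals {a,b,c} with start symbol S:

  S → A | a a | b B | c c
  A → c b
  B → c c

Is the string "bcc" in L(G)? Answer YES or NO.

Convert to CNF:
  S -> T0 T0 | T0 T1 | T1 B | T2 T2
  A -> T0 T1
  B -> T0 T0
  T0 -> c
  T1 -> b
  T2 -> a

Fill CYK table bottom-up:
  [0..0]={T1}  "b"  orig:{}
  [1..1]={T0}  "c"  orig:{}
  [2..2]={T0}  "c"  orig:{}
  [0..1]=∅  "bc"
  [1..2]={B,S}  "cc"
  [0..2]={S}  "bcc"

S ∈ T[0,2] ⇒ YES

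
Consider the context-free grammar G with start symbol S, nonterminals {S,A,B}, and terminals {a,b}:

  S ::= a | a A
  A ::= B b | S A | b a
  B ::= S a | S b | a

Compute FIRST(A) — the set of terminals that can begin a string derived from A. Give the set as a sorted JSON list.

FIRST sets, iterate to fixpoint:
round 1:
  A via A→b a: +{b}
  B via B→a: +{a}
  S via S→a: +{a}
  S: {a}  A: {b}  B: {a}
round 2:
  A via A→B b: +{a}
  S: {a}  A: {a,b}  B: {a}
round 3: — fixpoint
  S: {a}  A: {a,b}  B: {a}

FIRST(A) = ["a", "b"]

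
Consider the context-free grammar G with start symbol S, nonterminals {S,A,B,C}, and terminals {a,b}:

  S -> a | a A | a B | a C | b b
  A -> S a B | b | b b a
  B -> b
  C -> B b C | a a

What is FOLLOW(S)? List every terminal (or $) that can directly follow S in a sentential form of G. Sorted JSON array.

Compute FIRST by fixpoint:
[1]
  A via A→b: +{b}
  B via B→b: +{b}
  C via C→B b C: +{b}
  C via C→a a: +{a}
  S via S→a: +{a}
  S via S→b b: +{b}
  S: {a,b}  A: {b}  B: {b}  C: {a,b}
[2]
  A via A→S a B: +{a}
  S: {a,b}  A: {a,b}  B: {b}  C: {a,b}
[3] (no change)
  S: {a,b}  A: {a,b}  B: {b}  C: {a,b}

FOLLOW iteration:
seed FOLLOW(S) with $
round 1:
  A→S a B: FOLLOW(S) ⊇ FIRST(a) = {a}; new: +{a}
  C→B b C: FOLLOW(B) ⊇ FIRST(b) = {b}; new: +{b}
  S→a A: FOLLOW(A) ⊇ FOLLOW(S) ⊇ {$,a}; new: +{$,a}
  S→a B: FOLLOW(B) ⊇ FOLLOW(S) ⊇ {$,a}; new: +{$,a}
  S→a C: FOLLOW(C) ⊇ FOLLOW(S) ⊇ {$,a}; new: +{$,a}
  FOLLOW[S]={$,a}  FOLLOW[A]={$,a}  FOLLOW[B]={$,a,b}  FOLLOW[C]={$,a}
round 2: done
  FOLLOW[S]={$,a}  FOLLOW[A]={$,a}  FOLLOW[B]={$,a,b}  FOLLOW[C]={$,a}

FOLLOW(S) = ["$", "a"]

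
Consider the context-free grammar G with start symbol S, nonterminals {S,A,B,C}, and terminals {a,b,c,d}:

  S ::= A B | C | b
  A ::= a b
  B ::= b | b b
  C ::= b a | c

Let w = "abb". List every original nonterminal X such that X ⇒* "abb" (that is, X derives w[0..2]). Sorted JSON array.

Convert to CNF:
  S -> A B | T1 T0 | b | c
  A -> T0 T1
  B -> T1 T1 | b
  C -> T1 T0 | c
  T0 -> a
  T1 -> b

Fill CYK table bottom-up, restricted to cells inside w[0..2]:
  T[0,0] 'a' = {T0}  orig:{}
  T[1,1] 'b' = {B,S,T1}  orig:{B,S}
  T[2,2] 'b' = {B,S,T1}  orig:{B,S}
  T[0,1] 'ab' = {A}
  T[1,2] 'bb' = {B}
  T[0,2] 'abb' = {S}

Original NTs in T[0,2] deriving "abb": ["S"]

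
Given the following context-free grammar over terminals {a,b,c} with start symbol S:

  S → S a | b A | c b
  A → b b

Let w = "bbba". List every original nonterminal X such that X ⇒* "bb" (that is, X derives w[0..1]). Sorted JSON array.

Convert to CNF:
  S -> S T1 | T0 A | T2 T0
  A -> T0 T0
  T0 -> b
  T1 -> a
  T2 -> c

CYK table (by increasing span) (cells [i..j] with 0 ≤ i ≤ j ≤ 1 only):
  cell(0,0) b: {T0}  orig:{}
  cell(1,1) b: {T0}  orig:{}
  cell(0,1) bb: {A}

Original NTs in T[0,1] deriving "bb": ["A"]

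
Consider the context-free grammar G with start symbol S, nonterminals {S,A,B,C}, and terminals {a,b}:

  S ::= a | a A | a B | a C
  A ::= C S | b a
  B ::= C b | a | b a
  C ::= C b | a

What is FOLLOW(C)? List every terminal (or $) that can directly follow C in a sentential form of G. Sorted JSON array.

Compute FIRST by fixpoint:
iter 1:
  A via A→b a: +{b}
  B via B→a: +{a}
  B via B→b a: +{b}
  C via C→a: +{a}
  S via S→a: +{a}
  S: {a}  A: {b}  B: {a,b}  C: {a}
iter 2:
  A via A→C S: +{a}
  S: {a}  A: {a,b}  B: {a,b}  C: {a}
iter 3: — fixpoint
  S: {a}  A: {a,b}  B: {a,b}  C: {a}

FOLLOW sets:
seed FOLLOW(S) with $
[1]
  A→C S: FOLLOW(C) ⊇ FIRST(S) = {a}; new: +{a}
  B→C b: FOLLOW(C) ⊇ FIRST(b) = {b}; new: +{b}
  S→a A: FOLLOW(A) ⊇ FOLLOW(S) ⊇ {$}; new: +{$}
  S→a B: FOLLOW(B) ⊇ FOLLOW(S) ⊇ {$}; new: +{$}
  S→a C: FOLLOW(C) ⊇ FOLLOW(S) ⊇ {$}; new: +{$}
  FOLLOW[S]={$}  FOLLOW[A]={$}  FOLLOW[B]={$}  FOLLOW[C]={$,a,b}
[2] (stable)
  FOLLOW[S]={$}  FOLLOW[A]={$}  FOLLOW[B]={$}  FOLLOW[C]={$,a,b}

FOLLOW(C) = ["$", "a", "b"]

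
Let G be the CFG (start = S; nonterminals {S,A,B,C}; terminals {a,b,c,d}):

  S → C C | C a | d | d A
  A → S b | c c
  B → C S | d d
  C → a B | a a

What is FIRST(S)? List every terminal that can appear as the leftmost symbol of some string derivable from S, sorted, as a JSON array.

FIRST iteration:
round 1:
  A via A→c c: +{c}
  B via B→d d: +{d}
  C via C→a B: +{a}
  S via S→C C: +{a}
  S via S→d: +{d}
  S: {a,d}  A: {c}  B: {d}  C: {a}
round 2:
  A via A→S b: +{a,d}
  B via B→C S: +{a}
  S: {a,d}  A: {a,c,d}  B: {a,d}  C: {a}
round 3: done
  S: {a,d}  A: {a,c,d}  B: {a,d}  C: {a}

FIRST(S) = ["a", "d"]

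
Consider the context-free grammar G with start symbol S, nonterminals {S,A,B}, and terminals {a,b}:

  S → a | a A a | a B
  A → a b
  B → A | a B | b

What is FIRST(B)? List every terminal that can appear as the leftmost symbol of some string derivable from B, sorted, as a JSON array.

FIRST sets, iterate to fixpoint:
round 1:
  A via A→a b: +{a}
  B via B→A: +{a}
  B via B→b: +{b}
  S via S→a: +{a}
  S: {a}  A: {a}  B: {a,b}
round 2: done
  S: {a}  A: {a}  B: {a,b}

FIRST(B) = ["a", "b"]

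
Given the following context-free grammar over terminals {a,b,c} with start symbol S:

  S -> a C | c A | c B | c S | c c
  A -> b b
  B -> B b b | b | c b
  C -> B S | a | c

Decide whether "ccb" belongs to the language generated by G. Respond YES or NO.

CNF form of G:
  S -> T1 A | T1 B | T1 S | T1 T1 | T2 C
  A -> T0 T0
  B -> B X3 | T1 T0 | b
  C -> B S | a | c
  T0 -> b
  T1 -> c
  T2 -> a
  X3 -> T0 T0

CYK table (by increasing span):
  T[0,0] 'c' = {C,T1}  orig:{C}
  T[1,1] 'c' = {C,T1}  orig:{C}
  T[2,2] 'b' = {B,T0}  orig:{B}
  T[0,1] 'cc' = {S}
  T[1,2] 'cb' = {B,S}
  T[0,2] 'ccb' = {S}

S ∈ T[0,2] ⇒ YES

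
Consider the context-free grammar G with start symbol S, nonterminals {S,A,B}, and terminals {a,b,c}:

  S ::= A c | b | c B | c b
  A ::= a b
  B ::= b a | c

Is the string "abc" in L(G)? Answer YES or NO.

CNF form of G:
  S -> A T2 | T2 B | T2 T1 | b
  A -> T0 T1
  B -> T1 T0 | c
  T0 -> a
  T1 -> b
  T2 -> c

CYK table (by increasing span):
  cell(0,0) a: {T0}  orig:{}
  cell(1,1) b: {S,T1}  orig:{S}
  cell(2,2) c: {B,T2}  orig:{B}
  cell(0,1) ab: {A}
  cell(1,2) bc: ∅
  cell(0,2) abc: {S}

S ∈ T[0,2] ⇒ YES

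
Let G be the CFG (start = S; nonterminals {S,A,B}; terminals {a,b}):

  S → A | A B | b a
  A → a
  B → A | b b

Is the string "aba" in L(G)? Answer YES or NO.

Convert to CNF:
  S -> A B | T0 T1 | a
  A -> a
  B -> T0 T0 | a
  T0 -> b
  T1 -> a

CYK fill:
  [0..0]={A,B,S,T1}  "a"  orig:{A,B,S}
  [1..1]={T0}  "b"  orig:{}
  [2..2]={A,B,S,T1}  "a"  orig:{A,B,S}
  [0..1]=∅  "ab"
  [1..2]={S}  "ba"
  [0..2]=∅  "aba"

S ∉ T[0,2] ⇒ NO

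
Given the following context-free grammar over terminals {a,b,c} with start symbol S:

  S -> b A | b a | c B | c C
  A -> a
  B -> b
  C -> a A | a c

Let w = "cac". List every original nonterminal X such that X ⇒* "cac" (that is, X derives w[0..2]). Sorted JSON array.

Convert to CNF:
  S -> T1 B | T1 C | T2 A | T2 T0
  A -> a
  B -> b
  C -> T0 A | T0 T1
  T0 -> a
  T1 -> c
  T2 -> b

CYK fill, restricted to cells inside w[0..2]:
  [0..0]={T1}  "c"  orig:{}
  [1..1]={A,T0}  "a"  orig:{A}
  [2..2]={T1}  "c"  orig:{}
  [0..1]=∅  "ca"
  [1..2]={C}  "ac"
  [0..2]={S}  "cac"

Original NTs in T[0,2] deriving "cac": ["S"]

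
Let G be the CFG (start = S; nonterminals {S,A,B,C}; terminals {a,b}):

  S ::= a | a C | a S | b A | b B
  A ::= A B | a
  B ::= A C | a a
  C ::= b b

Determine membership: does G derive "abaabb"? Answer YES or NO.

Convert to CNF:
  S -> T0 C | T0 S | T1 A | T1 B | a
  A -> A B | a
  B -> A C | T0 T0
  C -> T1 T1
  T0 -> a
  T1 -> b

Fill CYK table bottom-up:
  cell(0,0) a: {A,S,T0}  orig:{A,S}
  cell(1,1) b: {T1}  orig:{}
  cell(2,2) a: {A,S,T0}  orig:{A,S}
  cell(3,3) a: {A,S,T0}  orig:{A,S}
  cell(4,4) b: {T1}  orig:{}
  cell(5,5) b: {T1}  orig:{}
  cell(0,1) ab: ∅
  cell(1,2) ba: {S}
  cell(2,3) aa: {B,S}
  cell(3,4) ab: ∅
  cell(4,5) bb: {C}
  cell(0,2) aba: {S}
  cell(1,3) baa: {S}
  cell(2,4) aab: ∅
  cell(3,5) abb: {B,S}
  cell(0,3) abaa: {S}
  cell(1,4) baab: ∅
  cell(2,5) aabb: {A,S}
  cell(0,4) abaab: ∅
  cell(1,5) baabb: {S}
  cell(0,5) abaabb: {S}

S ∈ T[0,5] ⇒ YES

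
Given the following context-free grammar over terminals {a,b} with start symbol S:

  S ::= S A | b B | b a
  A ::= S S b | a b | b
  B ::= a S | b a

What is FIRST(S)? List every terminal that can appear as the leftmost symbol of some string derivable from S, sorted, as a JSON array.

Compute FIRST by fixpoint:
pass 1:
  A via A→a b: +{a}
  A via A→b: +{b}
  B via B→a S: +{a}
  B via B→b a: +{b}
  S via S→b B: +{b}
  S: {b}  A: {a,b}  B: {a,b}
pass 2: — fixpoint
  S: {b}  A: {a,b}  B: {a,b}

FIRST(S) = ["b"]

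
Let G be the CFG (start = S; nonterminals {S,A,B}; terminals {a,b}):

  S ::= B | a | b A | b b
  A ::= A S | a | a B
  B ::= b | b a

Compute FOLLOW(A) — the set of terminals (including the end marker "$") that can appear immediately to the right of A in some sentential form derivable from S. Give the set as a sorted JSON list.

FIRST iteration:
iter 1:
  A via A→a: +{a}
  B via B→b: +{b}
  S via S→B: +{b}
  S via S→a: +{a}
  FIRST(S)={a,b}  FIRST(A)={a}  FIRST(B)={b}
iter 2: (no change)
  FIRST(S)={a,b}  FIRST(A)={a}  FIRST(B)={b}

Compute FOLLOW by fixpoint:
seed FOLLOW(S) with $
[1]
  A→A S: FOLLOW(A) ⊇ FIRST(S) = {a,b}; new: +{a,b}
  A→A S: FOLLOW(S) ⊇ FOLLOW(A) ⊇ {a,b}; new: +{a,b}
  A→a B: FOLLOW(B) ⊇ FOLLOW(A) ⊇ {a,b}; new: +{a,b}
  S→B: FOLLOW(B) ⊇ FOLLOW(S) ⊇ {$,a,b}; new: +{$}
  S→b A: FOLLOW(A) ⊇ FOLLOW(S) ⊇ {$,a,b}; new: +{$}
  S: {$,a,b}  A: {$,a,b}  B: {$,a,b}
[2] (no change)
  S: {$,a,b}  A: {$,a,b}  B: {$,a,b}

FOLLOW(A) = ["$", "a", "b"]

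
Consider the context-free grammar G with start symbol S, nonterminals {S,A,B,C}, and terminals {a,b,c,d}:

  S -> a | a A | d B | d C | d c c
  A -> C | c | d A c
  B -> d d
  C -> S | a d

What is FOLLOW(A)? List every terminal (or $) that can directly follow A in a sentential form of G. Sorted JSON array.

FIRST iteration:
[1]
  A via A→c: +{c}
  A via A→d A c: +{d}
  B via B→d d: +{d}
  C via C→a d: +{a}
  S via S→a: +{a}
  S via S→d B: +{d}
  S: {a,d}  A: {c,d}  B: {d}  C: {a}
[2]
  A via A→C: +{a}
  C via C→S: +{d}
  S: {a,d}  A: {a,c,d}  B: {d}  C: {a,d}
[3] done
  S: {a,d}  A: {a,c,d}  B: {d}  C: {a,d}

Compute FOLLOW by fixpoint:
seed FOLLOW(S) with $
[1]
  A→d A c: FOLLOW(A) ⊇ FIRST(c) = {c}; new: +{c}
  S→a A: FOLLOW(A) ⊇ FOLLOW(S) ⊇ {$}; new: +{$}
  S→d B: FOLLOW(B) ⊇ FOLLOW(S) ⊇ {$}; new: +{$}
  S→d C: FOLLOW(C) ⊇ FOLLOW(S) ⊇ {$}; new: +{$}
  FOLLOW[S]={$}  FOLLOW[A]={$,c}  FOLLOW[B]={$}  FOLLOW[C]={$}
[2]
  A→C: FOLLOW(C) ⊇ FOLLOW(A) ⊇ {$,c}; new: +{c}
  C→S: FOLLOW(S) ⊇ FOLLOW(C) ⊇ {$,c}; new: +{c}
  S→d B: FOLLOW(B) ⊇ FOLLOW(S) ⊇ {$,c}; new: +{c}
  FOLLOW[S]={$,c}  FOLLOW[A]={$,c}  FOLLOW[B]={$,c}  FOLLOW[C]={$,c}
[3] (no change)
  FOLLOW[S]={$,c}  FOLLOW[A]={$,c}  FOLLOW[B]={$,c}  FOLLOW[C]={$,c}

FOLLOW(A) = ["$", "c"]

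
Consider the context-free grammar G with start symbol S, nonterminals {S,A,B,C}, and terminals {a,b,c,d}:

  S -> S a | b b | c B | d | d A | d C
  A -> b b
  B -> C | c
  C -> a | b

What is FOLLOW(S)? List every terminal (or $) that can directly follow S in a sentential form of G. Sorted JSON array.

FIRST iteration:
round 1:
  A via A→b b: +{b}
  B via B→c: +{c}
  C via C→a: +{a}
  C via C→b: +{b}
  S via S→b b: +{b}
  S via S→c B: +{c}
  S via S→d: +{d}
  FIRST[S]={b,c,d}  FIRST[A]={b}  FIRST[B]={c}  FIRST[C]={a,b}
round 2:
  B via B→C: +{a,b}
  FIRST[S]={b,c,d}  FIRST[A]={b}  FIRST[B]={a,b,c}  FIRST[C]={a,b}
round 3: — fixpoint
  FIRST[S]={b,c,d}  FIRST[A]={b}  FIRST[B]={a,b,c}  FIRST[C]={a,b}

FOLLOW sets:
FOLLOW(S) := {$}
pass 1:
  S→S a: FOLLOW(S) ⊇ FIRST(a) = {a}; new: +{a}
  S→c B: FOLLOW(B) ⊇ FOLLOW(S) ⊇ {$,a}; new: +{$,a}
  S→d A: FOLLOW(A) ⊇ FOLLOW(S) ⊇ {$,a}; new: +{$,a}
  S→d C: FOLLOW(C) ⊇ FOLLOW(S) ⊇ {$,a}; new: +{$,a}
  FOLLOW(S)={$,a}  FOLLOW(A)={$,a}  FOLLOW(B)={$,a}  FOLLOW(C)={$,a}
pass 2: done
  FOLLOW(S)={$,a}  FOLLOW(A)={$,a}  FOLLOW(B)={$,a}  FOLLOW(C)={$,a}

FOLLOW(S) = ["$", "a"]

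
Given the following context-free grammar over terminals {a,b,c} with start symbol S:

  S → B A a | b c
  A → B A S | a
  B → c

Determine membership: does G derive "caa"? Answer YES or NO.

CNF form of G:
  S -> B X4 | T1 T2
  A -> B X3 | a
  B -> c
  T0 -> a
  T1 -> b
  T2 -> c
  X3 -> A S
  X4 -> A T0

CYK table (by increasing span):
  T[0,0] 'c' = {B,T2}  orig:{B}
  T[1,1] 'a' = {A,T0}  orig:{A}
  T[2,2] 'a' = {A,T0}  orig:{A}
  T[0,1] 'ca' = ∅
  T[1,2] 'aa' = {X4}  orig:{}
  T[0,2] 'caa' = {S}

S ∈ T[0,2] ⇒ YES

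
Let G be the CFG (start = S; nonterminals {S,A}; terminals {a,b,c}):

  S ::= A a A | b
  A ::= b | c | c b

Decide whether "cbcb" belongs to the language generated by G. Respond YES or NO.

Convert to CNF:
  S -> A X3 | b
  A -> T0 T1 | b | c
  T0 -> c
  T1 -> b
  T2 -> a
  X3 -> T2 A

CYK fill:
  T[0,0] 'c' = {A,T0}  orig:{A}
  T[1,1] 'b' = {A,S,T1}  orig:{A,S}
  T[2,2] 'c' = {A,T0}  orig:{A}
  T[3,3] 'b' = {A,S,T1}  orig:{A,S}
  T[0,1] 'cb' = {A}
  T[1,2] 'bc' = ∅
  T[2,3] 'cb' = {A}
  T[0,2] 'cbc' = ∅
  T[1,3] 'bcb' = ∅
  T[0,3] 'cbcb' = ∅

S ∉ T[0,3] ⇒ NO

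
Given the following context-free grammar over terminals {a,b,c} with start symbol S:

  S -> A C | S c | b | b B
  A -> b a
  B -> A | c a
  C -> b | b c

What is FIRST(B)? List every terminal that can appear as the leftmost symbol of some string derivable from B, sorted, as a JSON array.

FIRST sets, iterate to fixpoint:
iter 1:
  A via A→b a: +{b}
  B via B→A: +{b}
  B via B→c a: +{c}
  C via C→b: +{b}
  S via S→A C: +{b}
  S: {b}  A: {b}  B: {b,c}  C: {b}
iter 2: (no change)
  S: {b}  A: {b}  B: {b,c}  C: {b}

FIRST(B) = ["b", "c"]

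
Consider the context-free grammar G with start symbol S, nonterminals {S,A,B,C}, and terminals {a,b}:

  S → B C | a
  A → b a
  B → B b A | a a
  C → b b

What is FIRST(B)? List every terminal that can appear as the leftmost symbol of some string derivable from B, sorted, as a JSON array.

Compute FIRST by fixpoint:
[1]
  A via A→b a: +{b}
  B via B→a a: +{a}
  C via C→b b: +{b}
  S via S→B C: +{a}
  FIRST(S)={a}  FIRST(A)={b}  FIRST(B)={a}  FIRST(C)={b}
[2] done
  FIRST(S)={a}  FIRST(A)={b}  FIRST(B)={a}  FIRST(C)={b}

FIRST(B) = ["a"]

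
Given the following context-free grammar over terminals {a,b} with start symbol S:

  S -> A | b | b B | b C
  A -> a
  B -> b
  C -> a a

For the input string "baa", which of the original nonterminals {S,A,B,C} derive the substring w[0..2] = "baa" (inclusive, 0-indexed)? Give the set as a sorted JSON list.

Convert to CNF:
  S -> T1 B | T1 C | a | b
  A -> a
  B -> b
  C -> T0 T0
  T0 -> a
  T1 -> b

Fill CYK table bottom-up (cells [i..j] with 0 ≤ i ≤ j ≤ 2 only):
  cell(0,0) b: {B,S,T1}  orig:{B,S}
  cell(1,1) a: {A,S,T0}  orig:{A,S}
  cell(2,2) a: {A,S,T0}  orig:{A,S}
  cell(0,1) ba: ∅
  cell(1,2) aa: {C}
  cell(0,2) baa: {S}

Original NTs in T[0,2] deriving "baa": ["S"]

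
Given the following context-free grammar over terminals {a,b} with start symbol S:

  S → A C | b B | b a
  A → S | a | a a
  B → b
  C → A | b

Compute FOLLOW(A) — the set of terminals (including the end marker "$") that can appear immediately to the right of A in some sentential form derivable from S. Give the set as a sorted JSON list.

FIRST sets, iterate to fixpoint:
[1]
  A via A→a: +{a}
  B via B→b: +{b}
  C via C→A: +{a}
  C via C→b: +{b}
  S via S→A C: +{a}
  S via S→b B: +{b}
  FIRST(S)={a,b}  FIRST(A)={a}  FIRST(B)={b}  FIRST(C)={a,b}
[2]
  A via A→S: +{b}
  FIRST(S)={a,b}  FIRST(A)={a,b}  FIRST(B)={b}  FIRST(C)={a,b}
[3] done
  FIRST(S)={a,b}  FIRST(A)={a,b}  FIRST(B)={b}  FIRST(C)={a,b}

Compute FOLLOW by fixpoint:
seed FOLLOW(S) with $
round 1:
  S→A C: FOLLOW(A) ⊇ FIRST(C) = {a,b}; new: +{a,b}
  S→A C: FOLLOW(C) ⊇ FOLLOW(S) ⊇ {$}; new: +{$}
  S→b B: FOLLOW(B) ⊇ FOLLOW(S) ⊇ {$}; new: +{$}
  FOLLOW[S]={$}  FOLLOW[A]={a,b}  FOLLOW[B]={$}  FOLLOW[C]={$}
round 2:
  A→S: FOLLOW(S) ⊇ FOLLOW(A) ⊇ {a,b}; new: +{a,b}
  C→A: FOLLOW(A) ⊇ FOLLOW(C) ⊇ {$}; new: +{$}
  S→A C: FOLLOW(C) ⊇ FOLLOW(S) ⊇ {$,a,b}; new: +{a,b}
  S→b B: FOLLOW(B) ⊇ FOLLOW(S) ⊇ {$,a,b}; new: +{a,b}
  FOLLOW[S]={$,a,b}  FOLLOW[A]={$,a,b}  FOLLOW[B]={$,a,b}  FOLLOW[C]={$,a,b}
round 3: (no change)
  FOLLOW[S]={$,a,b}  FOLLOW[A]={$,a,b}  FOLLOW[B]={$,a,b}  FOLLOW[C]={$,a,b}

FOLLOW(A) = ["$", "a", "b"]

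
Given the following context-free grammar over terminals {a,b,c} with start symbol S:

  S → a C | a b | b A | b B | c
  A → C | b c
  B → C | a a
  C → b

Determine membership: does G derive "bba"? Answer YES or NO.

CNF form of G:
  S -> T0 A | T0 B | T2 C | T2 T0 | c
  A -> T0 T1 | b
  B -> T2 T2 | b
  C -> b
  T0 -> b
  T1 -> c
  T2 -> a

CYK fill:
  cell(0,0) b: {A,B,C,T0}  orig:{A,B,C}
  cell(1,1) b: {A,B,C,T0}  orig:{A,B,C}
  cell(2,2) a: {T2}  orig:{}
  cell(0,1) bb: {S}
  cell(1,2) ba: ∅
  cell(0,2) bba: ∅

S ∉ T[0,2] ⇒ NO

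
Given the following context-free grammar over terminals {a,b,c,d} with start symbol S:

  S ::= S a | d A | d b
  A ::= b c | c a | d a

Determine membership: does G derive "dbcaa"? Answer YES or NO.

CNF form of G:
  S -> S T2 | T3 A | T3 T0
  A -> T0 T1 | T1 T2 | T3 T2
  T0 -> b
  T1 -> c
  T2 -> a
  T3 -> d

CYK table (by increasing span):
  cell(0,0) d: {T3}  orig:{}
  cell(1,1) b: {T0}  orig:{}
  cell(2,2) c: {T1}  orig:{}
  cell(3,3) a: {T2}  orig:{}
  cell(4,4) a: {T2}  orig:{}
  cell(0,1) db: {S}
  cell(1,2) bc: {A}
  cell(2,3) ca: {A}
  cell(3,4) aa: ∅
  cell(0,2) dbc: {S}
  cell(1,3) bca: ∅
  cell(2,4) caa: ∅
  cell(0,3) dbca: {S}
  cell(1,4) bcaa: ∅
  cell(0,4) dbcaa: {S}

S ∈ T[0,4] ⇒ YES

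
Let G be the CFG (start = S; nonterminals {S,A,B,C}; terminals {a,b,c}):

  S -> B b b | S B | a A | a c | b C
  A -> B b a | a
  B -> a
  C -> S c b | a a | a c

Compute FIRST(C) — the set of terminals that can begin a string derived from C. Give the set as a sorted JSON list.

FIRST iteration:
iter 1:
  A via A→a: +{a}
  B via B→a: +{a}
  C via C→a a: +{a}
  S via S→B b b: +{a}
  S via S→b C: +{b}
  S: {a,b}  A: {a}  B: {a}  C: {a}
iter 2:
  C via C→S c b: +{b}
  S: {a,b}  A: {a}  B: {a}  C: {a,b}
iter 3: (stable)
  S: {a,b}  A: {a}  B: {a}  C: {a,b}

FIRST(C) = ["a", "b"]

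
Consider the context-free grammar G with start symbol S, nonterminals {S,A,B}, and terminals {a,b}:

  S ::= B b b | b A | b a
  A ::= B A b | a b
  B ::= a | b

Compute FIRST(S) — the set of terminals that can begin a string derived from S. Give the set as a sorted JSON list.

FIRST sets, iterate to fixpoint:
iter 1:
  A via A→a b: +{a}
  B via B→a: +{a}
  B via B→b: +{b}
  S via S→B b b: +{a,b}
  FIRST(S)={a,b}  FIRST(A)={a}  FIRST(B)={a,b}
iter 2:
  A via A→B A b: +{b}
  FIRST(S)={a,b}  FIRST(A)={a,b}  FIRST(B)={a,b}
iter 3: done
  FIRST(S)={a,b}  FIRST(A)={a,b}  FIRST(B)={a,b}

FIRST(S) = ["a", "b"]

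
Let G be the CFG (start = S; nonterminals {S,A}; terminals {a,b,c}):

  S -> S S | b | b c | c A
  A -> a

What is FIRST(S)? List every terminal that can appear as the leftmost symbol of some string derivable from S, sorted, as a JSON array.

Compute FIRST by fixpoint:
round 1:
  A via A→a: +{a}
  S via S→b: +{b}
  S via S→c A: +{c}
  S: {b,c}  A: {a}
round 2: done
  S: {b,c}  A: {a}

FIRST(S) = ["b", "c"]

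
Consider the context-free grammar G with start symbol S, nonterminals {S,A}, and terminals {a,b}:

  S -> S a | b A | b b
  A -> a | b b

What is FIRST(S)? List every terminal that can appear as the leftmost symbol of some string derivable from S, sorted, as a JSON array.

Compute FIRST by fixpoint:
pass 1:
  A via A→a: +{a}
  A via A→b b: +{b}
  S via S→b A: +{b}
  FIRST(S)={b}  FIRST(A)={a,b}
pass 2: done
  FIRST(S)={b}  FIRST(A)={a,b}

FIRST(S) = ["b"]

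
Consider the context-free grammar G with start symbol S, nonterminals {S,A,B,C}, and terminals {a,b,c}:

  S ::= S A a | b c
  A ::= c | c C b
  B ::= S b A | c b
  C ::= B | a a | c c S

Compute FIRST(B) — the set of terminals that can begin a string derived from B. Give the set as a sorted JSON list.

Compute FIRST by fixpoint:
[1]
  A via A→c: +{c}
  B via B→c b: +{c}
  C via C→B: +{c}
  C via C→a a: +{a}
  S via S→b c: +{b}
  S: {b}  A: {c}  B: {c}  C: {a,c}
[2]
  B via B→S b A: +{b}
  C via C→B: +{b}
  S: {b}  A: {c}  B: {b,c}  C: {a,b,c}
[3] (stable)
  S: {b}  A: {c}  B: {b,c}  C: {a,b,c}

FIRST(B) = ["b", "c"]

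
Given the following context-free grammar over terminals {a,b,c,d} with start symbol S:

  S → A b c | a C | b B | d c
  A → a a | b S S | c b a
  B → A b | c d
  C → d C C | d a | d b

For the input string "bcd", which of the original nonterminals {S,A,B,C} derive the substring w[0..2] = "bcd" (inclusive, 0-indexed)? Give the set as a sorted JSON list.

Convert to CNF:
  S -> A X7 | T0 C | T1 B | T3 T2
  A -> T0 T0 | T1 X4 | T2 X5
  B -> A T1 | T2 T3
  C -> T3 T0 | T3 T1 | T3 X6
  T0 -> a
  T1 -> b
  T2 -> c
  T3 -> d
  X4 -> S S
  X5 -> T1 T0
  X6 -> C C
  X7 -> T1 T2

CYK fill — only the sub-triangle for w[0..2]:
  cell(0,0) b: {T1}  orig:{}
  cell(1,1) c: {T2}  orig:{}
  cell(2,2) d: {T3}  orig:{}
  cell(0,1) bc: {X7}  orig:{}
  cell(1,2) cd: {B}
  cell(0,2) bcd: {S}

Original NTs in T[0,2] deriving "bcd": ["S"]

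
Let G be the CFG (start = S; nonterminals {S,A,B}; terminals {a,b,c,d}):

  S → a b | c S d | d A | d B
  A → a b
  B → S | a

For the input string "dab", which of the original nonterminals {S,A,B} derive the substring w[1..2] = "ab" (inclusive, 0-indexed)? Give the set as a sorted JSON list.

CNF form of G:
  S -> T0 T1 | T2 X5 | T3 A | T3 B
  A -> T0 T1
  B -> T0 T1 | T2 X4 | T3 A | T3 B | a
  T0 -> a
  T1 -> b
  T2 -> c
  T3 -> d
  X4 -> S T3
  X5 -> S T3

CYK table (by increasing span), restricted to cells inside w[1..2]:
  T[1,1] 'a' = {B,T0}  orig:{B}
  T[2,2] 'b' = {T1}  orig:{}
  T[1,2] 'ab' = {A,B,S}

Original NTs in T[1,2] deriving "ab": ["A", "B", "S"]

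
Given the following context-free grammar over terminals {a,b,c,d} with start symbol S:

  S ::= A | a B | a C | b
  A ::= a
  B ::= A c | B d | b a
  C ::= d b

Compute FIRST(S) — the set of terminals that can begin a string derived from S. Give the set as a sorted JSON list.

FIRST iteration:
iter 1:
  A via A→a: +{a}
  B via B→A c: +{a}
  B via B→b a: +{b}
  C via C→d b: +{d}
  S via S→A: +{a}
  S via S→b: +{b}
  FIRST[S]={a,b}  FIRST[A]={a}  FIRST[B]={a,b}  FIRST[C]={d}
iter 2: done
  FIRST[S]={a,b}  FIRST[A]={a}  FIRST[B]={a,b}  FIRST[C]={d}

FIRST(S) = ["a", "b"]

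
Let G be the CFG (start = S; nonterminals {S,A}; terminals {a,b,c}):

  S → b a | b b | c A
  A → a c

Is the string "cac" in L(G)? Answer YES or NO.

CNF form of G:
  S -> T1 A | T2 T0 | T2 T2
  A -> T0 T1
  T0 -> a
  T1 -> c
  T2 -> b

CYK table (by increasing span):
  [0..0]={T1}  "c"  orig:{}
  [1..1]={T0}  "a"  orig:{}
  [2..2]={T1}  "c"  orig:{}
  [0..1]=∅  "ca"
  [1..2]={A}  "ac"
  [0..2]={S}  "cac"

S ∈ T[0,2] ⇒ YES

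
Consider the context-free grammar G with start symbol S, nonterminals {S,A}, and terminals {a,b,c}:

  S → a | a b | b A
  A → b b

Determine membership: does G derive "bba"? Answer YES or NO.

CNF form of G:
  S -> T0 A | T1 T0 | a
  A -> T0 T0
  T0 -> b
  T1 -> a

CYK fill:
  cell(0,0) b: {T0}  orig:{}
  cell(1,1) b: {T0}  orig:{}
  cell(2,2) a: {S,T1}  orig:{S}
  cell(0,1) bb: {A}
  cell(1,2) ba: ∅
  cell(0,2) bba: ∅

S ∉ T[0,2] ⇒ NO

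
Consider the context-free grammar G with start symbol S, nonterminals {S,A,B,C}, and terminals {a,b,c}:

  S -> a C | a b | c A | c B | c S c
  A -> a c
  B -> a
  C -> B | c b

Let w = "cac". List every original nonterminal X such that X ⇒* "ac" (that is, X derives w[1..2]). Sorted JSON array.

Convert to CNF:
  S -> T0 C | T0 T2 | T1 A | T1 B | T1 X3
  A -> T0 T1
  B -> a
  C -> T1 T2 | a
  T0 -> a
  T1 -> c
  T2 -> b
  X3 -> S T1

CYK table (by increasing span) — only the sub-triangle for w[1..2]:
  [1..1]={B,C,T0}  "a"  orig:{B,C}
  [2..2]={T1}  "c"  orig:{}
  [1..2]={A}  "ac"

Original NTs in T[1,2] deriving "ac": ["A"]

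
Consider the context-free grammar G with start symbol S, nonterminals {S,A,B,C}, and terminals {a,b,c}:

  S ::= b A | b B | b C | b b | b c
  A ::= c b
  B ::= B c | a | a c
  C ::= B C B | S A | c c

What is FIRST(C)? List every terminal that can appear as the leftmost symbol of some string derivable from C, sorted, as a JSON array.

Compute FIRST by fixpoint:
round 1:
  A via A→c b: +{c}
  B via B→a: +{a}
  C via C→B C B: +{a}
  C via C→c c: +{c}
  S via S→b A: +{b}
  FIRST(S)={b}  FIRST(A)={c}  FIRST(B)={a}  FIRST(C)={a,c}
round 2:
  C via C→S A: +{b}
  FIRST(S)={b}  FIRST(A)={c}  FIRST(B)={a}  FIRST(C)={a,b,c}
round 3: done
  FIRST(S)={b}  FIRST(A)={c}  FIRST(B)={a}  FIRST(C)={a,b,c}

FIRST(C) = ["a", "b", "c"]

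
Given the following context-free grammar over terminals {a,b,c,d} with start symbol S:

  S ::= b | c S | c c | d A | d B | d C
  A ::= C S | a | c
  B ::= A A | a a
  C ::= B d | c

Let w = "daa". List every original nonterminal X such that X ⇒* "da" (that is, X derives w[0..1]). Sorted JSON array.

CNF form of G:
  S -> T1 A | T1 B | T1 C | T2 S | T2 T2 | b
  A -> C S | a | c
  B -> A A | T0 T0
  C -> B T1 | c
  T0 -> a
  T1 -> d
  T2 -> c

CYK table (by increasing span) — only the sub-triangle for w[0..1]:
  cell(0,0) d: {T1}  orig:{}
  cell(1,1) a: {A,T0}  orig:{A}
  cell(0,1) da: {S}

Original NTs in T[0,1] deriving "da": ["S"]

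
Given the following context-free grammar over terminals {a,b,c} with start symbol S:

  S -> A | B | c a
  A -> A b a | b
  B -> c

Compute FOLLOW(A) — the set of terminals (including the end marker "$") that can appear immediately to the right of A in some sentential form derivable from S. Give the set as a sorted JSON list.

FIRST sets, iterate to fixpoint:
round 1:
  A via A→b: +{b}
  B via B→c: +{c}
  S via S→A: +{b}
  S via S→B: +{c}
  FIRST(S)={b,c}  FIRST(A)={b}  FIRST(B)={c}
round 2: (no change)
  FIRST(S)={b,c}  FIRST(A)={b}  FIRST(B)={c}

FOLLOW sets:
FOLLOW(S) := {$}
pass 1:
  A→A b a: FOLLOW(A) ⊇ FIRST(b) = {b}; new: +{b}
  S→A: FOLLOW(A) ⊇ FOLLOW(S) ⊇ {$}; new: +{$}
  S→B: FOLLOW(B) ⊇ FOLLOW(S) ⊇ {$}; new: +{$}
  FOLLOW[S]={$}  FOLLOW[A]={$,b}  FOLLOW[B]={$}
pass 2: — fixpoint
  FOLLOW[S]={$}  FOLLOW[A]={$,b}  FOLLOW[B]={$}

FOLLOW(A) = ["$", "b"]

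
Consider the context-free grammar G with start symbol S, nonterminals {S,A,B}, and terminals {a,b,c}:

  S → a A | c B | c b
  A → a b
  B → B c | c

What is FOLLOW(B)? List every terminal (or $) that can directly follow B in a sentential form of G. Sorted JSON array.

Compute FIRST by fixpoint:
iter 1:
  A via A→a b: +{a}
  B via B→c: +{c}
  S via S→a A: +{a}
  S via S→c B: +{c}
  FIRST[S]={a,c}  FIRST[A]={a}  FIRST[B]={c}
iter 2: done
  FIRST[S]={a,c}  FIRST[A]={a}  FIRST[B]={c}

FOLLOW sets:
FOLLOW(S) := {$}
round 1:
  B→B c: FOLLOW(B) ⊇ FIRST(c) = {c}; new: +{c}
  S→a A: FOLLOW(A) ⊇ FOLLOW(S) ⊇ {$}; new: +{$}
  S→c B: FOLLOW(B) ⊇ FOLLOW(S) ⊇ {$}; new: +{$}
  FOLLOW[S]={$}  FOLLOW[A]={$}  FOLLOW[B]={$,c}
round 2: (no change)
  FOLLOW[S]={$}  FOLLOW[A]={$}  FOLLOW[B]={$,c}

FOLLOW(B) = ["$", "c"]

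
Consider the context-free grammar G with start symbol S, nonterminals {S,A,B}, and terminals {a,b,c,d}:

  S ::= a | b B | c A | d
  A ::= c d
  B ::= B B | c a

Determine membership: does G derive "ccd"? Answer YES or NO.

Convert to CNF:
  S -> T0 A | T3 B | a | d
  A -> T0 T1
  B -> B B | T0 T2
  T0 -> c
  T1 -> d
  T2 -> a
  T3 -> b

Fill CYK table bottom-up:
  T[0,0] 'c' = {T0}  orig:{}
  T[1,1] 'c' = {T0}  orig:{}
  T[2,2] 'd' = {S,T1}  orig:{S}
  T[0,1] 'cc' = ∅
  T[1,2] 'cd' = {A}
  T[0,2] 'ccd' = {S}

S ∈ T[0,2] ⇒ YES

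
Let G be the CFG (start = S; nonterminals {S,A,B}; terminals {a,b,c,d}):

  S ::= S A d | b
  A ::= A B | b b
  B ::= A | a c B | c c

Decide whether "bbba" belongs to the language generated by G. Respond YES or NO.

CNF form of G:
  S -> S X5 | b
  A -> A B | T0 T0
  B -> A B | T0 T0 | T1 X4 | T2 T2
  T0 -> b
  T1 -> a
  T2 -> c
  T3 -> d
  X4 -> T2 B
  X5 -> A T3

Fill CYK table bottom-up:
  T[0,0] 'b' = {S,T0}  orig:{S}
  T[1,1] 'b' = {S,T0}  orig:{S}
  T[2,2] 'b' = {S,T0}  orig:{S}
  T[3,3] 'a' = {T1}  orig:{}
  T[0,1] 'bb' = {A,B}
  T[1,2] 'bb' = {A,B}
  T[2,3] 'ba' = ∅
  T[0,2] 'bbb' = ∅
  T[1,3] 'bba' = ∅
  T[0,3] 'bbba' = ∅

S ∉ T[0,3] ⇒ NO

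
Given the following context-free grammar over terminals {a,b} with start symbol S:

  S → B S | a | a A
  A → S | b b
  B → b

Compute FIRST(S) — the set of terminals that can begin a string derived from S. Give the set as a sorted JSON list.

FIRST iteration:
iter 1:
  A via A→b b: +{b}
  B via B→b: +{b}
  S via S→B S: +{b}
  S via S→a: +{a}
  FIRST[S]={a,b}  FIRST[A]={b}  FIRST[B]={b}
iter 2:
  A via A→S: +{a}
  FIRST[S]={a,b}  FIRST[A]={a,b}  FIRST[B]={b}
iter 3: — fixpoint
  FIRST[S]={a,b}  FIRST[A]={a,b}  FIRST[B]={b}

FIRST(S) = ["a", "b"]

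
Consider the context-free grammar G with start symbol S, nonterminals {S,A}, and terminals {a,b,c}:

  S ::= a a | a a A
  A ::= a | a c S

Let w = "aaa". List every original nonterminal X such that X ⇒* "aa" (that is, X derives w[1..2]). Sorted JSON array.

CNF form of G:
  S -> T0 T0 | T0 X3
  A -> T0 X2 | a
  T0 -> a
  T1 -> c
  X2 -> T1 S
  X3 -> T0 A

Fill CYK table bottom-up, restricted to cells inside w[1..2]:
  T[1,1] 'a' = {A,T0}  orig:{A}
  T[2,2] 'a' = {A,T0}  orig:{A}
  T[1,2] 'aa' = {S,X3}  orig:{S}

Original NTs in T[1,2] deriving "aa": ["S"]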